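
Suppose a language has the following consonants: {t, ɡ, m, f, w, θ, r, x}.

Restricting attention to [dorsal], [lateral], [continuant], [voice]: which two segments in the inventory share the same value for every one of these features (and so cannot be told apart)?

Both /f/ and /θ/ are [-dorsal], [-lateral], [+continuant], [-voice]. Since the list omits [labial] and [coronal] — which do distinguish the voiceless labiodental fricative from the voiceless dental fricative — this pair collapses; all other pairs remain distinct.

f, θ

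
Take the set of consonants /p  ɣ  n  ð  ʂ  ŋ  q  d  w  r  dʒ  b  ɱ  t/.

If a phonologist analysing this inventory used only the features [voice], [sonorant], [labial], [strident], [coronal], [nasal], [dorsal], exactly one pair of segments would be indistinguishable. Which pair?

On the given features, /d/ and /ð/ have an identical profile: [+voice], [-sonorant], [-labial], [-strident], [+coronal], [-nasal], [-dorsal]. No other two segments in the inventory coincide on all 7 features. (They do differ in [continuant] and [distributed], which are not among the given features.)

d, ð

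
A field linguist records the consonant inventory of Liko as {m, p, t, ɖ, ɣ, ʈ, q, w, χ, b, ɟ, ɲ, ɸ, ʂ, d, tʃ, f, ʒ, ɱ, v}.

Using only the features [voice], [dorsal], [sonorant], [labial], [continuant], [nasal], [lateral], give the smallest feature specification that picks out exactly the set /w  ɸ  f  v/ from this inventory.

[+continuant, +labial]

/w, ɸ, f, v/ are all [+continuant], [+labial], and no other segment in the inventory matches both values. Dropping any one of them over-generates: [+labial] alone would also admit /m, p, b, ɱ/; [+continuant] alone would also admit /ɣ, χ, ʂ, ʒ/. No other single listed feature picks out exactly this set either, so fewer than two features will not do.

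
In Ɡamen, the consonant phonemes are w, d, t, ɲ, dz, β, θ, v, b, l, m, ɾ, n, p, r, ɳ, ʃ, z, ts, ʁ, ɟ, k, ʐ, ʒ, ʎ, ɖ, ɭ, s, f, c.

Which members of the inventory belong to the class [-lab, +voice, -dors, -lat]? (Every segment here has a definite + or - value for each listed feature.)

First, the [-labial] segments are /d, t, ɲ, dz, θ, l, ɾ, n, r, ɳ, ʃ, z, ts, ʁ, ɟ, k, ʐ, ʒ, ʎ, ɖ, ɭ, s, c/.
Within that set, [+voice] gives /d, ɲ, dz, l, ɾ, n, r, ɳ, z, ʁ, ɟ, ʐ, ʒ, ʎ, ɖ, ɭ/.
Within that set, [-dorsal] gives /d, dz, l, ɾ, n, r, ɳ, z, ʐ, ʒ, ɖ, ɭ/.
Among these, [-lateral] leaves /d, dz, ɾ, n, r, ɳ, z, ʐ, ʒ, ɖ/.

d, dz, ɾ, n, r, ɳ, z, ʐ, ʒ, ɖ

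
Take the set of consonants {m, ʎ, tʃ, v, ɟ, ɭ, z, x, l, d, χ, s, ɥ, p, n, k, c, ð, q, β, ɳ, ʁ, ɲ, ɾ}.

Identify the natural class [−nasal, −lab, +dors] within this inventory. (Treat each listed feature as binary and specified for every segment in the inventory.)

The [−nasal] segments are /ʎ, tʃ, v, ɟ, ɭ, z, x, l, d, χ, s, ɥ, p, k, c, ð, q, β, ʁ, ɾ/.
Then [−labial] gives /ʎ, tʃ, ɟ, ɭ, z, x, l, d, χ, s, k, c, ð, q, ʁ, ɾ/.
Of those, [+dorsal] leaves /ʎ, ɟ, x, χ, k, c, q, ʁ/.

ʎ, ɟ, x, χ, k, c, q, ʁ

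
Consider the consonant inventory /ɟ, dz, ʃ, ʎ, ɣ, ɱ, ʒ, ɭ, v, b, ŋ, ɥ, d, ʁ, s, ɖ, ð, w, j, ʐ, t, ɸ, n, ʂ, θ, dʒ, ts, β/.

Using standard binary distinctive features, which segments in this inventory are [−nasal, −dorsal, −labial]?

Eliminate segments failing any feature: /ɟ, ʎ, ɣ, ɥ, ʁ, w, j/ are [+dorsal]; /ɱ, ŋ, n/ are [+nasal]; /v, b, ɸ, β/ are [+labial]. The remaining /dz, ʃ, ʒ, ɭ, d, s, ɖ, ð, ʐ, t, ʂ, θ, dʒ, ts/ satisfy [−nasal], [−dorsal], [−labial].

dz, ʃ, ʒ, ɭ, d, s, ɖ, ð, ʐ, t, ʂ, θ, dʒ, ts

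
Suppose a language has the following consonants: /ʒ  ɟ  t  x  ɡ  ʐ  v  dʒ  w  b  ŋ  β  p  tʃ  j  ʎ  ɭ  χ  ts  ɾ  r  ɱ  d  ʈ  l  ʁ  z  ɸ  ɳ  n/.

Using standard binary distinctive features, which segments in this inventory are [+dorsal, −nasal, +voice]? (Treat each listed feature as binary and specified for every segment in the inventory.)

Checking each segment against [+dorsal], [−nasal], [+voice]: /ɟ/ (voiced palatal stop), /ɡ/ (voiced velar stop), /w/ (labial-velar glide), /j/ (palatal glide), /ʎ/ (palatal lateral approximant), /ʁ/ (voiced uvular fricative) satisfy every feature; every other segment in the inventory fails at least one.

ɟ, ɡ, w, j, ʎ, ʁ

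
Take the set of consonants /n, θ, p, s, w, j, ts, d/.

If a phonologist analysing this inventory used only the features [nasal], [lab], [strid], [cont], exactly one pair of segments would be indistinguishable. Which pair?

θ, j

On the given features, /θ/ and /j/ have an identical profile: [-nasal], [-labial], [-strident], [+continuant]. No other two segments in the inventory coincide on all 4 features. (They do differ in [sonorant], [voice] and [dorsal], which are not among the given features.)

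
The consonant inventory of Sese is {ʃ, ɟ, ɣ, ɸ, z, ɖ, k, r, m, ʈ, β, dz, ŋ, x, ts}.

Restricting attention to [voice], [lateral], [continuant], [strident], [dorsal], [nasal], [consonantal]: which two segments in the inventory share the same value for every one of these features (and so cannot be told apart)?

Both /r/ and /β/ are [+voice], [−lateral], [+continuant], [−strident], [−dorsal], [−nasal], [+consonantal]. Since the list omits [sonorant], [labial] and [coronal] — which do distinguish the alveolar trill from the voiced bilabial fricative — this pair collapses; all other pairs remain distinct.

r, β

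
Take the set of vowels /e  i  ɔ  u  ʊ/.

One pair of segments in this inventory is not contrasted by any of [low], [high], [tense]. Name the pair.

On the given features, /i/ and /u/ have an identical profile: [−low], [+high], [+tense]. No other two segments in the inventory coincide on all 3 features. (They do differ in [labial], [round] and [back], which are not among the given features.)

i, u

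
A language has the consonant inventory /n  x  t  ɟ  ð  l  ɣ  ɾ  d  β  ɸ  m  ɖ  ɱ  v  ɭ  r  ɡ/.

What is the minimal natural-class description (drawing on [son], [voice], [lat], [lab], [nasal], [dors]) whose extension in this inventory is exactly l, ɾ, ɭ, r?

The class [+sonorant], [−nasal] has exactly /l, ɾ, ɭ, r/ as its extension in this inventory. No smaller conjunction from the listed features achieves this: [−nasal] alone would also admit /x, t, ɟ, ð, …/; [+sonorant] alone would also admit /n, m, ɱ/; and checking the remaining single features turns up none with this extension.

[+son, −nasal]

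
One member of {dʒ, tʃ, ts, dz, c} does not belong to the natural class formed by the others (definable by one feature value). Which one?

c

/tʃ, dz, dʒ, ts/ are all [+delayed release], but /c/ (voiceless palatal stop) is [−delayed release]. No other single segment can be removed to leave a set sharing one feature value that the removed segment lacks, so /c/ is the odd one out.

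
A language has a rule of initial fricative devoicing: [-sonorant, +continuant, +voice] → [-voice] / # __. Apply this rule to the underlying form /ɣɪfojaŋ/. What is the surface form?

[xɪfojaŋ]

The only segment in the rule's environment that also matches [-sonorant, +continuant, +voice] is /ɣ/. Applying [-voice] turns the voiced velar fricative into /x/ (voiceless velar fricative), giving [xɪfojaŋ].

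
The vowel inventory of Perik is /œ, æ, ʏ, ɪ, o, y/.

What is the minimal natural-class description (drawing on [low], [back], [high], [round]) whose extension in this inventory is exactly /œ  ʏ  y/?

Every target segment is [-back], [+round]; each remaining inventory member fails at least one of these. Each conjunct is needed — [+round] alone would also admit /o/; [-back] alone would also admit /æ, ɪ/ — and no other single listed feature has exactly this extension, so two is the minimum.

[-back, +round]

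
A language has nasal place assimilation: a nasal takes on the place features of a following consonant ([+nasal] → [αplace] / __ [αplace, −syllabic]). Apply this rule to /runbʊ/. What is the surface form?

[rumbʊ]

/n/ sits before the [+labial] consonant /b/, so it takes on [+labial] and surfaces as /m/. The rest of the form is unaffected: [rumbʊ].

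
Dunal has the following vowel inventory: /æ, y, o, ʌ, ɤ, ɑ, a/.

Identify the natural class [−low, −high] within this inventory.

o, ʌ, ɤ

Eliminate segments failing any feature: /æ, ɑ, a/ are [+low]; /y/ is [+high]. The remaining /o, ʌ, ɤ/ satisfy [−low], [−high].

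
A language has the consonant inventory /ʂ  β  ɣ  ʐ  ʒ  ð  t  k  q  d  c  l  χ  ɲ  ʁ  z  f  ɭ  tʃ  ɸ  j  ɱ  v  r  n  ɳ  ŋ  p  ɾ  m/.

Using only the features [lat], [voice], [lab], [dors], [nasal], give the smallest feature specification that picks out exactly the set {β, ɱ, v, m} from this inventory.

[+voice, +lab]

/β, ɱ, v, m/ are all [+voice], [+labial], and no other segment in the inventory matches both values. Dropping any one of them over-generates: [+labial] alone would also admit /f, ɸ, p/; [+voice] alone would also admit /ɣ, ʐ, ʒ, ð, …/. No other single listed feature picks out exactly this set either, so fewer than two features will not do.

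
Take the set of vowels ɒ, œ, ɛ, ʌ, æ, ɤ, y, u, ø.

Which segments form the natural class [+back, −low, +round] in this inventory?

Checking each segment against [+back], [−low], [+round]: /u/ (high back rounded tense vowel) satisfies every feature; every other segment in the inventory fails at least one.

u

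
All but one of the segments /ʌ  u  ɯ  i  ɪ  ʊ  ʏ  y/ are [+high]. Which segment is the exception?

ʌ

/ʌ/ is the mid back unrounded lax vowel, which is [−high]; the rest — /y, ʊ, ɪ, u, ʏ, ɯ, i/ — are [+high].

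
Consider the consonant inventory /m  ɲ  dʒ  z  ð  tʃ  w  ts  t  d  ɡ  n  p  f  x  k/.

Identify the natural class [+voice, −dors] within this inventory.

m, dʒ, z, ð, d, n

Checking each segment against [+voice], [−dorsal]: /m/ (bilabial nasal), /dʒ/ (voiced postalveolar affricate), /z/ (voiced alveolar fricative), /ð/ (voiced dental fricative), /d/ (voiced alveolar stop), /n/ (alveolar nasal) satisfy every feature; every other segment in the inventory fails at least one.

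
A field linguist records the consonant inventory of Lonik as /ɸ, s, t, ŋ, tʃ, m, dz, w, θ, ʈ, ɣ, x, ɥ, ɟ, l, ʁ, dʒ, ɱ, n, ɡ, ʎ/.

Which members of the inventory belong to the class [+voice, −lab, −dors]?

Among the inventory, the [+voice] segments are /ŋ, m, dz, w, ɣ, ɥ, ɟ, l, ʁ, dʒ, ɱ, n, ɡ, ʎ/.
Then [−labial] gives /ŋ, dz, ɣ, ɟ, l, ʁ, dʒ, n, ɡ, ʎ/.
Among these, [−dorsal] leaves /dz, l, dʒ, n/.

dz, l, dʒ, n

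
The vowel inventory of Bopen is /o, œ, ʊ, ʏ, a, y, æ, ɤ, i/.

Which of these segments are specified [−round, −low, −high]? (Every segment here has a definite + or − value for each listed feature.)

ɤ

Eliminate segments failing any feature: /o, œ, ʊ, ʏ, y/ are [+round]; /a, æ/ are [+low]; /i/ is [+high]. The remaining /ɤ/ satisfy [−round], [−low], [−high].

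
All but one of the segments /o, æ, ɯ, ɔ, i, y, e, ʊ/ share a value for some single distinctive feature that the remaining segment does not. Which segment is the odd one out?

The remaining segments after removing /æ/ share [−low]; /æ/ (low front unrounded vowel) is [+low]. For every other candidate removal, the leftover set fails to share any single feature value that the removed segment lacks.

æ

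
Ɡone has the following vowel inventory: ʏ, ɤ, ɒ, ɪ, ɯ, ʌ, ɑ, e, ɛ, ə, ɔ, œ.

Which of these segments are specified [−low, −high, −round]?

ɤ, ʌ, e, ɛ, ə

Among the inventory, the [−low] segments are /ʏ, ɤ, ɪ, ɯ, ʌ, e, ɛ, ə, ɔ, œ/.
Intersecting with [−high] gives /ɤ, ʌ, e, ɛ, ə, ɔ, œ/.
Then [−round] leaves /ɤ, ʌ, e, ɛ, ə/.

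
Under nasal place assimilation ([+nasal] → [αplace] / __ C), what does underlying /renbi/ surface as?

[rembi]

The only nasal preceding a consonant is /n/ before /b/. /b/ is [+labial], so /n/ → /m/, giving [rembi].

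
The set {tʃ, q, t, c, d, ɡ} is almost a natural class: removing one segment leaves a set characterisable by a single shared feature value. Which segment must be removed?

tʃ

/q, t, d, ɡ, c/ are all [-delayed release], but /tʃ/ (voiceless postalveolar affricate) is [+delayed release]. No other single segment can be removed to leave a set sharing one feature value that the removed segment lacks, so /tʃ/ is the odd one out.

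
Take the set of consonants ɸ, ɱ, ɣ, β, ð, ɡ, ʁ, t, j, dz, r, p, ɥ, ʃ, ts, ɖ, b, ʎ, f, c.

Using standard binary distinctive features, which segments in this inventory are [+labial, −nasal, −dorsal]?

Checking each segment against [+labial], [−nasal], [−dorsal]: /ɸ/ (voiceless bilabial fricative), /β/ (voiced bilabial fricative), /p/ (voiceless bilabial stop), /b/ (voiced bilabial stop), /f/ (voiceless labiodental fricative) satisfy every feature; every other segment in the inventory fails at least one.

ɸ, β, p, b, f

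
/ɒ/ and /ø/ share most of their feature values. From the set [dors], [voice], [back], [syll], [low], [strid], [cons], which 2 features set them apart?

/ɒ/ is the low back rounded vowel and /ø/ is the mid front rounded tense vowel. Both are [+dorsal], [+voice], [+syllabic], [−strident], [−consonantal]. /ɒ/ is [+low] while /ø/ is [−low]; /ɒ/ is [+back] while /ø/ is [−back], so the distinguishing features are [low], [back].

[low], [back]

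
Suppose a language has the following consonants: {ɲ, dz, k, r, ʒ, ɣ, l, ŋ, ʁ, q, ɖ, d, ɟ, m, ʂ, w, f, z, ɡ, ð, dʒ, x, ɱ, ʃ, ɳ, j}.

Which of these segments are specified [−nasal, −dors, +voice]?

Among the inventory, the [−nasal] segments are /dz, k, r, ʒ, ɣ, l, ʁ, q, ɖ, d, ɟ, ʂ, w, f, z, ɡ, ð, dʒ, x, ʃ, j/.
Intersecting with [−dorsal] gives /dz, r, ʒ, l, ɖ, d, ʂ, f, z, ð, dʒ, ʃ/.
Intersecting with [+voice] leaves /dz, r, ʒ, l, ɖ, d, z, ð, dʒ/.

dz, r, ʒ, l, ɖ, d, z, ð, dʒ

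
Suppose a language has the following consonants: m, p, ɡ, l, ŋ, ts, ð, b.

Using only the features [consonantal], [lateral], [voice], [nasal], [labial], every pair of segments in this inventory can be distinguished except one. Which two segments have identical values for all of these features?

ð, ɡ

Both /ð/ and /ɡ/ are [+consonantal], [−lateral], [+voice], [−nasal], [−labial]. Since the list omits [continuant], [coronal] and [dorsal] — which do distinguish the voiced dental fricative from the voiced velar stop — this pair collapses; all other pairs remain distinct.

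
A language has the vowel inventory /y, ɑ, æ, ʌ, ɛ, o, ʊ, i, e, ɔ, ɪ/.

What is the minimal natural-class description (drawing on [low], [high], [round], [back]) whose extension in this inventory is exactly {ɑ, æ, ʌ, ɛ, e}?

The class [−high], [−round] has exactly /ɑ, æ, ʌ, ɛ, e/ as its extension in this inventory. No smaller conjunction from the listed features achieves this: [−round] alone would also admit /i, ɪ/; [−high] alone would also admit /o, ɔ/; and checking the remaining single features turns up none with this extension.

[−high, −round]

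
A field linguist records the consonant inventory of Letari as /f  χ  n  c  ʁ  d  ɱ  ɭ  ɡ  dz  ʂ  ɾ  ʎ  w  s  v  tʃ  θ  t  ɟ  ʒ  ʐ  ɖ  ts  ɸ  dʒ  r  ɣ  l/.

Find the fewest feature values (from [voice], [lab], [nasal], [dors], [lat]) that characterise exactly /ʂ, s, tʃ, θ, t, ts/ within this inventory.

/ʂ, s, tʃ, θ, t, ts/ are all [−voice], [−labial], [−dorsal], and no other segment in the inventory matches all three values. Dropping any one of them over-generates: [−labial, −dorsal] alone would also admit /n, d, ɭ, dz, …/; [−voice, −dorsal] alone would also admit /f, ɸ/; [−voice, −labial] alone would also admit /χ, c/. No other combination of two listed features picks out exactly this set either, so fewer than three features will not do.

[−voice, −lab, −dors]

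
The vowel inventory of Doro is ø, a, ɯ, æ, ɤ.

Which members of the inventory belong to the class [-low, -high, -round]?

ɤ

Eliminate segments failing any feature: /ø/ is [+round]; /a, æ/ are [+low]; /ɯ/ is [+high]. The remaining /ɤ/ satisfy [-low], [-high], [-round].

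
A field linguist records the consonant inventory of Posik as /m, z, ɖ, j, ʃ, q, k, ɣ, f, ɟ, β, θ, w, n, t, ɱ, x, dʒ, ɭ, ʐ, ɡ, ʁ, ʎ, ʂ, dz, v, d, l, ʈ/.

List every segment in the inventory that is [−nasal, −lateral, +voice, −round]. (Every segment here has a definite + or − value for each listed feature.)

z, ɖ, j, ɣ, ɟ, β, dʒ, ʐ, ɡ, ʁ, dz, v, d

Checking each segment against [−nasal], [−lateral], [+voice], [−round]: /z/ (voiced alveolar fricative), /ɖ/ (voiced retroflex stop), /j/ (palatal glide), /ɣ/ (voiced velar fricative), /ɟ/ (voiced palatal stop), /β/ (voiced bilabial fricative), among others, satisfy every feature; every other segment in the inventory fails at least one.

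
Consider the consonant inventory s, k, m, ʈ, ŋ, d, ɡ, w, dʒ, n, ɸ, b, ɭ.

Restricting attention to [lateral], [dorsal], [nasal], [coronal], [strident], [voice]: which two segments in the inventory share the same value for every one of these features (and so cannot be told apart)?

Both /w/ and /ɡ/ are [-lateral], [+dorsal], [-nasal], [-coronal], [-strident], [+voice]. Since the list omits [sonorant], [continuant], [labial] and [round] — which do distinguish the labial-velar glide from the voiced velar stop — this pair collapses; all other pairs remain distinct.

w, ɡ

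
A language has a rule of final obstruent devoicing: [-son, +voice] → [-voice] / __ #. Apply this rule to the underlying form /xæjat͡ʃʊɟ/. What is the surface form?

/ɟ/ satisfies [-son, +voice] and sits in __ #. The [-voice] counterpart of the voiced palatal stop is /c/. Other segments in /xæjat͡ʃʊɟ/ either fail the structural description or are not in the environment, so the surface form is [xæjat͡ʃʊc].

[xæjat͡ʃʊc]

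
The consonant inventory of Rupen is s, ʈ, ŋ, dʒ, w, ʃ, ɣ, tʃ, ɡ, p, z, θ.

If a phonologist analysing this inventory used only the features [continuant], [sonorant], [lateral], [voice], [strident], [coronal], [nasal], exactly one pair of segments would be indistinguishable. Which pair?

/ʃ/ (voiceless postalveolar fricative) and /s/ (voiceless alveolar fricative) are both [+continuant], [−sonorant], [−lateral], [−voice], [+strident], [+coronal], [−nasal], so none of the listed features separates them. (They do differ in [anterior] and [distributed], which are not among the given features.) Every other pair in the inventory differs on at least one listed feature.

ʃ, s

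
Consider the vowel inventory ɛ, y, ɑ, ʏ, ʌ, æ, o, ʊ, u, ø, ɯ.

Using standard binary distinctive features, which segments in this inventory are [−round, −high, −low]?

ɛ, ʌ

Checking each segment against [−round], [−high], [−low]: /ɛ/ (mid front unrounded lax vowel), /ʌ/ (mid back unrounded lax vowel) satisfy every feature; every other segment in the inventory fails at least one.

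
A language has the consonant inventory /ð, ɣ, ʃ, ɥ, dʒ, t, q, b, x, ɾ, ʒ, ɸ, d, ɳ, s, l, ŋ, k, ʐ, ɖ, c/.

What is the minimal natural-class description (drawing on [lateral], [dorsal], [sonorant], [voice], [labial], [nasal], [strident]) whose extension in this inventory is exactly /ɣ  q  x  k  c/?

Every target segment is [-sonorant], [+dorsal]; each remaining inventory member fails at least one of these. Each conjunct is needed — [+dorsal] alone would also admit /ɥ, ŋ/; [-sonorant] alone would also admit /ð, ʃ, dʒ, t, …/ — and no other single listed feature has exactly this extension, so two is the minimum.

[-sonorant, +dorsal]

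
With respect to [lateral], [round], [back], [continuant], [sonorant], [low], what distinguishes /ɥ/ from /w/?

The two segments share [−lateral], [+round], [+continuant], [+sonorant], [−low]. The only feature from the list on which they differ: /ɥ/ is [−back] while /w/ is [+back].

[back]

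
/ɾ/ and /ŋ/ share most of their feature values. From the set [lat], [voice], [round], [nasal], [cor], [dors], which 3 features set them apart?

/ɾ/ is the alveolar tap and /ŋ/ is the velar nasal. Both are [-lateral], [+voice], [-round]. /ɾ/ is [-nasal] while /ŋ/ is [+nasal]; /ɾ/ is [+coronal] while /ŋ/ is [-coronal]; /ɾ/ is [-dorsal] while /ŋ/ is [+dorsal], so the distinguishing features are [nasal], [coronal], [dorsal].

[nasal], [coronal], [dorsal]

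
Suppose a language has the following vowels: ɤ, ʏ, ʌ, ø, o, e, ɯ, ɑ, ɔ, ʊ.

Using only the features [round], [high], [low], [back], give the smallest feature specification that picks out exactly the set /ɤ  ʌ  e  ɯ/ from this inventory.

The class [-low], [-round] has exactly /ɤ, ʌ, e, ɯ/ as its extension in this inventory. No smaller conjunction from the listed features achieves this: [-round] alone would also admit /ɑ/; [-low] alone would also admit /ʏ, ø, o, ɔ, …/; and checking the remaining single features turns up none with this extension.

[-low, -round]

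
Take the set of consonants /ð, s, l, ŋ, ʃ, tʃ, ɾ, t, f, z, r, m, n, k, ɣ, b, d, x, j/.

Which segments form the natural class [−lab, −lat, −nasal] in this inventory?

Eliminate segments failing any feature: /l/ is [+lateral]; /ŋ, n/ are [+nasal]; /f, m, b/ are [+labial]. The remaining /ð, s, ʃ, tʃ, ɾ, t, z, r, k, ɣ, d, x, j/ satisfy [−labial], [−lateral], [−nasal].

ð, s, ʃ, tʃ, ɾ, t, z, r, k, ɣ, d, x, j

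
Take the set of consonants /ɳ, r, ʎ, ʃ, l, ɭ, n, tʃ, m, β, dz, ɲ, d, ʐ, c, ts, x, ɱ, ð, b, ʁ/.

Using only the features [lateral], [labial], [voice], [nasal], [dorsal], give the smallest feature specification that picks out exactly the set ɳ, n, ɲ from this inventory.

/ɳ, n, ɲ/ are all [+nasal], [−labial], and no other segment in the inventory matches both values. Dropping any one of them over-generates: [−labial] alone would also admit /r, ʎ, ʃ, l, …/; [+nasal] alone would also admit /m, ɱ/. No other single listed feature picks out exactly this set either, so fewer than two features will not do.

[+nasal, −labial]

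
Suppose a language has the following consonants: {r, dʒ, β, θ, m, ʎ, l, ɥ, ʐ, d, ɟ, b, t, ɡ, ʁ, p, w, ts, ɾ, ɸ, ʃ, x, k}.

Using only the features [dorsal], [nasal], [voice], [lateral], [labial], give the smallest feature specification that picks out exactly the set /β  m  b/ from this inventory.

[+voice, +labial, −dorsal]

/β, m, b/ are all [+voice], [+labial], [−dorsal], and no other segment in the inventory matches all three values. Dropping any one of them over-generates: [+labial, −dorsal] alone would also admit /p, ɸ/; [+voice, −dorsal] alone would also admit /r, dʒ, l, ʐ, …/; [+voice, +labial] alone would also admit /ɥ, w/. No other combination of two listed features picks out exactly this set either, so fewer than three features will not do.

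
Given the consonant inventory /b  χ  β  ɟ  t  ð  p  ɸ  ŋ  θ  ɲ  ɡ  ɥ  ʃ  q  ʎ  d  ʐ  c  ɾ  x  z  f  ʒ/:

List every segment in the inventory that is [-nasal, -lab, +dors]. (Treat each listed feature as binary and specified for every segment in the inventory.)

Checking each segment against [-nasal], [-labial], [+dorsal]: /χ/ (voiceless uvular fricative), /ɟ/ (voiced palatal stop), /ɡ/ (voiced velar stop), /q/ (voiceless uvular stop), /ʎ/ (palatal lateral approximant), /c/ (voiceless palatal stop), among others, satisfy every feature; every other segment in the inventory fails at least one.

χ, ɟ, ɡ, q, ʎ, c, x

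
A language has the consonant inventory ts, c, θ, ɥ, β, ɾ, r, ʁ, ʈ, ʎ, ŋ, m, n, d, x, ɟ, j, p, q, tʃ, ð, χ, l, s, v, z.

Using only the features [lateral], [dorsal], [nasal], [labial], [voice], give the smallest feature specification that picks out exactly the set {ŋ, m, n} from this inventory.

[+nasal]

Every target segment is [+nasal] and no other inventory member is, so one feature is enough.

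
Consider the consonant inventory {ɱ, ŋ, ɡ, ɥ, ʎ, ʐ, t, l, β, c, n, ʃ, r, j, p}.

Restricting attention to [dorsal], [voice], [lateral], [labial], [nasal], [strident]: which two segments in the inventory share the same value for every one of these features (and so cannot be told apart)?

Both /ɡ/ and /j/ are [+dorsal], [+voice], [−lateral], [−labial], [−nasal], [−strident]. Since the list omits [sonorant], [continuant] and [back] — which do distinguish the voiced velar stop from the palatal glide — this pair collapses; all other pairs remain distinct.

ɡ, j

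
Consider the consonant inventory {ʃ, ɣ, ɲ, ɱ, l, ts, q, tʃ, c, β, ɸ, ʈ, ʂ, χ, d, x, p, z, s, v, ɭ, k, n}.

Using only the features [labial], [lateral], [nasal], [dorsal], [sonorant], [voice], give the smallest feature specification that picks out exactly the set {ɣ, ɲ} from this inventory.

Every target segment is [+voice], [+dorsal]; each remaining inventory member fails at least one of these. Each conjunct is needed — [+dorsal] alone would also admit /q, c, χ, x, …/; [+voice] alone would also admit /ɱ, l, β, d, …/ — and no other single listed feature has exactly this extension, so two is the minimum.

[+voice, +dorsal]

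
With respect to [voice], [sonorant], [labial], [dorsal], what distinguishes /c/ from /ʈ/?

/c/ is the voiceless palatal stop and /ʈ/ is the voiceless retroflex stop. Both are [−voice], [−sonorant], [−labial]. /c/ is [+dorsal] while /ʈ/ is [−dorsal], so the distinguishing feature is [dorsal].

[dorsal]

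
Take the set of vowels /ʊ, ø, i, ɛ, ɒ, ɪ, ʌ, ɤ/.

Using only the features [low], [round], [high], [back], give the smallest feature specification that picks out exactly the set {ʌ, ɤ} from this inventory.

/ʌ, ɤ/ are all [+back], [−round], and no other segment in the inventory matches both values. Dropping any one of them over-generates: [−round] alone would also admit /i, ɛ, ɪ/; [+back] alone would also admit /ʊ, ɒ/. No other single listed feature picks out exactly this set either, so fewer than two features will not do.

[+back, −round]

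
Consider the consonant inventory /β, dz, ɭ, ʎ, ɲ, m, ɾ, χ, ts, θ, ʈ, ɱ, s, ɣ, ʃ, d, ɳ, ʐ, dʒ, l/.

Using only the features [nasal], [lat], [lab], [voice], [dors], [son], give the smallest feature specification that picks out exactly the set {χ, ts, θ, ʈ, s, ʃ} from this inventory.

Every target segment is [−voice] and no other inventory member is, so one feature is enough.

[−voice]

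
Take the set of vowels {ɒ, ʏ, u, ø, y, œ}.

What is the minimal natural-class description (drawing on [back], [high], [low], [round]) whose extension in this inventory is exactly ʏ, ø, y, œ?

[−back]

Every target segment is [−back] and no other inventory member is, so one feature is enough.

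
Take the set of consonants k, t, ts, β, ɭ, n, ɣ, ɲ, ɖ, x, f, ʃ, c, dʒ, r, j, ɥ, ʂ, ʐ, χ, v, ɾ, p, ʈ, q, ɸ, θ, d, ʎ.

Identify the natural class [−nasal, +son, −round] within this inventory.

Eliminate segments failing any feature: /k, t, ts, β, ɣ, ɖ, x, f, ʃ, c, dʒ, ʂ, ʐ, χ, v, p, ʈ, q, ɸ, θ, d/ are [−sonorant]; /n, ɲ/ are [+nasal]; /ɥ/ is [+round]. The remaining /ɭ, r, j, ɾ, ʎ/ satisfy [−nasal], [+sonorant], [−round].

ɭ, r, j, ɾ, ʎ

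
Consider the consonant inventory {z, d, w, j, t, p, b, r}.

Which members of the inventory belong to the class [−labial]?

z, d, j, t, r

The [−labial] segments here are /z, d, j, t, r/; the remaining /w, p, b/ are [+labial].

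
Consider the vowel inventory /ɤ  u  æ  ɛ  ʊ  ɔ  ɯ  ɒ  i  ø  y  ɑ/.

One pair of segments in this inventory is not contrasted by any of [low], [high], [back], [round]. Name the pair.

Both /u/ and /ʊ/ are [−low], [+high], [+back], [+round]. Since the list omits [tense] — which does distinguish the high back rounded tense vowel from the high back rounded lax vowel — this pair collapses; all other pairs remain distinct.

u, ʊ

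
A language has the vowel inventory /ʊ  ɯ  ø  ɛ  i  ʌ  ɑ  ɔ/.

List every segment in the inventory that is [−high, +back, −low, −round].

Eliminate segments failing any feature: /ʊ, ɯ, i/ are [+high]; /ø, ɛ/ are [−back]; /ɑ/ is [+low]; /ɔ/ is [+round]. The remaining /ʌ/ satisfy [−high], [+back], [−low], [−round].

ʌ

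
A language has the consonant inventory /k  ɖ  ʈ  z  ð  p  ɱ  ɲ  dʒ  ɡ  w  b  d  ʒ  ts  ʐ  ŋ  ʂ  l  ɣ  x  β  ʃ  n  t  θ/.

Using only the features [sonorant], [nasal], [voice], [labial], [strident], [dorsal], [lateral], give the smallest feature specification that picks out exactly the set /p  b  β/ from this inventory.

The class [−sonorant], [+labial] has exactly /p, b, β/ as its extension in this inventory. No smaller conjunction from the listed features achieves this: [+labial] alone would also admit /ɱ, w/; [−sonorant] alone would also admit /k, ɖ, ʈ, z, …/; and checking the remaining single features turns up none with this extension.

[−sonorant, +labial]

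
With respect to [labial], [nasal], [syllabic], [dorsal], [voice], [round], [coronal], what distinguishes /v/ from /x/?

/v/ (voiced labiodental fricative) and /x/ (voiceless velar fricative) agree on [−nasal], [−syllabic], [−round], [−coronal]. They differ on [voice] (/v/ [+], /x/ [−]), [labial] (/v/ [+], /x/ [−]), [dorsal] (/v/ [−], /x/ [+]).

[voice], [labial], [dorsal]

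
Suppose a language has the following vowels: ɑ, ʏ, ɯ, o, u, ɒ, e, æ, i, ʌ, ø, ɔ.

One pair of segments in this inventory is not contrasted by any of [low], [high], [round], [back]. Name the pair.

o, ɔ

On the given features, /o/ and /ɔ/ have an identical profile: [-low], [-high], [+round], [+back]. No other two segments in the inventory coincide on all 4 features. (They do differ in [tense], which is not among the given features.)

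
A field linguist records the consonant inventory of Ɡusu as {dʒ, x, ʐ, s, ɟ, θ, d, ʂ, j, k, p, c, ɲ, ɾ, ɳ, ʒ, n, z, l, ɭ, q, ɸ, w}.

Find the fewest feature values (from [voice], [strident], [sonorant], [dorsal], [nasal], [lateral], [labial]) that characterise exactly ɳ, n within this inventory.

[+nasal, −dorsal]

The class [+nasal], [−dorsal] has exactly /ɳ, n/ as its extension in this inventory. No smaller conjunction from the listed features achieves this: [−dorsal] alone would also admit /dʒ, ʐ, s, θ, …/; [+nasal] alone would also admit /ɲ/; and checking the remaining single features turns up none with this extension.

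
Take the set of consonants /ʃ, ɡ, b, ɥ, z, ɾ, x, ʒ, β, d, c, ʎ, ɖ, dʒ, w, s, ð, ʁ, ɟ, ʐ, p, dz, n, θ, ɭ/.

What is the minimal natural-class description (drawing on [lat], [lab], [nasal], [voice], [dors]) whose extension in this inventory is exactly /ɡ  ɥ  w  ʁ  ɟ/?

/ɡ, ɥ, w, ʁ, ɟ/ are all [+voice], [-lateral], [+dorsal], and no other segment in the inventory matches all three values. Dropping any one of them over-generates: [-lateral, +dorsal] alone would also admit /x, c/; [+voice, +dorsal] alone would also admit /ʎ/; [+voice, -lateral] alone would also admit /b, z, ɾ, ʒ, …/. No other combination of two listed features picks out exactly this set either, so fewer than three features will not do.

[+voice, -lat, +dors]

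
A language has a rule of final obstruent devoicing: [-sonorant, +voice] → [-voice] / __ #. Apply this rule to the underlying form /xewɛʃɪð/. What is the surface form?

Only the final segment /ð/ is both word-final and matches the structural description. It is a voiced dental fricative, so [-sonorant, +voice] holds; changing it to [-voice] with all other features held fixed yields /θ/ (voiceless dental fricative). No other segment meets both the structural description and the environment, so the output is [xewɛʃɪθ].

[xewɛʃɪθ]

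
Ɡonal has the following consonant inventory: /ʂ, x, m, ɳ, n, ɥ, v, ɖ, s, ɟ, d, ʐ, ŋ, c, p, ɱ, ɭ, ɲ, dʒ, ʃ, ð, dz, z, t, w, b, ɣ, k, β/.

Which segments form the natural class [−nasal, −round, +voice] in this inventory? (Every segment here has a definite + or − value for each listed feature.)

v, ɖ, ɟ, d, ʐ, ɭ, dʒ, ð, dz, z, b, ɣ, β

The [−nasal] segments are /ʂ, x, ɥ, v, ɖ, s, ɟ, d, ʐ, c, p, ɭ, dʒ, ʃ, ð, dz, z, t, w, b, ɣ, k, β/.
Of those, [−round] gives /ʂ, x, v, ɖ, s, ɟ, d, ʐ, c, p, ɭ, dʒ, ʃ, ð, dz, z, t, b, ɣ, k, β/.
Among these, [+voice] leaves /v, ɖ, ɟ, d, ʐ, ɭ, dʒ, ð, dz, z, b, ɣ, β/.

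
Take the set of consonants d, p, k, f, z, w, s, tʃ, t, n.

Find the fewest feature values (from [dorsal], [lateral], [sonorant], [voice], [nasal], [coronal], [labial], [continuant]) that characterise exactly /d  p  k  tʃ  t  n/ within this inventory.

/d, p, k, tʃ, t, n/ are exactly the [−continuant] segments in the inventory, so a single feature suffices.

[−continuant]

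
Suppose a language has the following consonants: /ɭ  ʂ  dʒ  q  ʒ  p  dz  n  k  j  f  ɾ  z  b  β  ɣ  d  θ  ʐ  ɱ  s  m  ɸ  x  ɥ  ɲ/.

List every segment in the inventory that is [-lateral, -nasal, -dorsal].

ʂ, dʒ, ʒ, p, dz, f, ɾ, z, b, β, d, θ, ʐ, s, ɸ

Eliminate segments failing any feature: /ɭ/ is [+lateral]; /q, k, j, ɣ, x, ɥ/ are [+dorsal]; /n, ɱ, m, ɲ/ are [+nasal]. The remaining /ʂ, dʒ, ʒ, p, dz, f, ɾ, z, b, β, d, θ, ʐ, s, ɸ/ satisfy [-lateral], [-nasal], [-dorsal].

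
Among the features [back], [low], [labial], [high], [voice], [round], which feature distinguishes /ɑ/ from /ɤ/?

/ɑ/ (low back unrounded vowel) and /ɤ/ (mid back unrounded tense vowel) agree on [+back], [-labial], [-high], [+voice], [-round]. They differ on [low] (/ɑ/ [+], /ɤ/ [-]).

[low]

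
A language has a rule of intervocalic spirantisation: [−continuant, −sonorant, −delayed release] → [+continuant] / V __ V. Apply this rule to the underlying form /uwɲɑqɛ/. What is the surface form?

[uwɲɑχɛ]

/q/ satisfies [−continuant, −sonorant, −delayed release] and sits in V __ V. The [+continuant] counterpart of the voiceless uvular stop is /χ/. Other segments in /uwɲɑqɛ/ either fail the structural description or are not in the environment, so the surface form is [uwɲɑχɛ].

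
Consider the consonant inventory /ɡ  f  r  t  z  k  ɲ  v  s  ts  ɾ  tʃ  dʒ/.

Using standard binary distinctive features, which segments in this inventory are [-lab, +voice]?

ɡ, r, z, ɲ, ɾ, dʒ

Eliminate segments failing any feature: /f, v/ are [+labial]; /t, k, s, ts, tʃ/ are [-voice]. The remaining /ɡ, r, z, ɲ, ɾ, dʒ/ satisfy [-labial], [+voice].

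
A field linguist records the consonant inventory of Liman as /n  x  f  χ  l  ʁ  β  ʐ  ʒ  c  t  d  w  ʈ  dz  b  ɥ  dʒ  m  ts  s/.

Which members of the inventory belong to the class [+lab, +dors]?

Among the inventory, the [+labial] segments are /f, β, w, b, ɥ, m/.
Then [+dorsal] leaves /w, ɥ/.

w, ɥ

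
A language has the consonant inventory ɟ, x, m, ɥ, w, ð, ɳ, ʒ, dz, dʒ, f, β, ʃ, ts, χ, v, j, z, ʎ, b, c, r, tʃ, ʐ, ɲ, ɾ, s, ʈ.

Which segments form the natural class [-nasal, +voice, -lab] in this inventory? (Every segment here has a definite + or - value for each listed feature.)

ɟ, ð, ʒ, dz, dʒ, j, z, ʎ, r, ʐ, ɾ

Eliminate segments failing any feature: /x, f, ʃ, ts, χ, c, tʃ, s, ʈ/ are [-voice]; /m, ɳ, ɲ/ are [+nasal]; /ɥ, w, β, v, b/ are [+labial]. The remaining /ɟ, ð, ʒ, dz, dʒ, j, z, ʎ, r, ʐ, ɾ/ satisfy [-nasal], [+voice], [-labial].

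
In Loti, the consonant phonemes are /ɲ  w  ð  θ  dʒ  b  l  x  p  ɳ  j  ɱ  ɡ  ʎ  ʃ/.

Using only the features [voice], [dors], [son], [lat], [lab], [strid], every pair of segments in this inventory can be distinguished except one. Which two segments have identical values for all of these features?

/ɲ/ (palatal nasal) and /j/ (palatal glide) are both [+voice], [+dorsal], [+sonorant], [−lateral], [−labial], [−strident], so none of the listed features separates them. (They do differ in [nasal] and [continuant], which are not among the given features.) Every other pair in the inventory differs on at least one listed feature.

ɲ, j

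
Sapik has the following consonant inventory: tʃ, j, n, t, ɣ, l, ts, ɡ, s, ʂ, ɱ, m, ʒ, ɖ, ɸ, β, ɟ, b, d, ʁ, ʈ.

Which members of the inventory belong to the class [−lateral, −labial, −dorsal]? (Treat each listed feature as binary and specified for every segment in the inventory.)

Eliminate segments failing any feature: /j, ɣ, ɡ, ɟ, ʁ/ are [+dorsal]; /l/ is [+lateral]; /ɱ, m, ɸ, β, b/ are [+labial]. The remaining /tʃ, n, t, ts, s, ʂ, ʒ, ɖ, d, ʈ/ satisfy [−lateral], [−labial], [−dorsal].

tʃ, n, t, ts, s, ʂ, ʒ, ɖ, d, ʈ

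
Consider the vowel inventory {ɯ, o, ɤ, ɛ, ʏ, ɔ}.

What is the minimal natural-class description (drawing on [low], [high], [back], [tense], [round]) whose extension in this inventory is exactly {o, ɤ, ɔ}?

/o, ɤ, ɔ/ are all [−high], [+back], and no other segment in the inventory matches both values. Dropping any one of them over-generates: [+back] alone would also admit /ɯ/; [−high] alone would also admit /ɛ/. No other single listed feature picks out exactly this set either, so fewer than two features will not do.

[−high, +back]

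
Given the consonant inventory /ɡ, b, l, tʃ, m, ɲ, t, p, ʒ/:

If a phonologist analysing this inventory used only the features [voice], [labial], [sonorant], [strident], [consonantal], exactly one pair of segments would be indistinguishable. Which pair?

Both /ɲ/ and /l/ are [+voice], [-labial], [+sonorant], [-strident], [+consonantal]. Since the list omits [nasal], [lateral] and [dorsal] — which do distinguish the palatal nasal from the alveolar lateral approximant — this pair collapses; all other pairs remain distinct.

ɲ, l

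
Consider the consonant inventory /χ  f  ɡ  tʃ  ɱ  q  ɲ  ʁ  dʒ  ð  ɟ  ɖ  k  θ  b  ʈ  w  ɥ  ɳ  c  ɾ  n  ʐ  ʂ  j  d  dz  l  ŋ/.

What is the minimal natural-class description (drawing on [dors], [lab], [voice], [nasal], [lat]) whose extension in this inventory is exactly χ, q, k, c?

The class [−voice], [+dorsal] has exactly /χ, q, k, c/ as its extension in this inventory. No smaller conjunction from the listed features achieves this: [+dorsal] alone would also admit /ɡ, ɲ, ʁ, ɟ, …/; [−voice] alone would also admit /f, tʃ, θ, ʈ, …/; and checking the remaining single features turns up none with this extension.

[−voice, +dors]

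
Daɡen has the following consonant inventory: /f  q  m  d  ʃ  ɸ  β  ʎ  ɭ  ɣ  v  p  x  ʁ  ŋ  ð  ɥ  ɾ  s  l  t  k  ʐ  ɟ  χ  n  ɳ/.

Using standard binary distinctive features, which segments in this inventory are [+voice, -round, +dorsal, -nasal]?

ʎ, ɣ, ʁ, ɟ

First, the [+voice] segments are /m, d, β, ʎ, ɭ, ɣ, v, ʁ, ŋ, ð, ɥ, ɾ, l, ʐ, ɟ, n, ɳ/.
Then [-round] gives /m, d, β, ʎ, ɭ, ɣ, v, ʁ, ŋ, ð, ɾ, l, ʐ, ɟ, n, ɳ/.
Among these, [+dorsal] gives /ʎ, ɣ, ʁ, ŋ, ɟ/.
Then [-nasal] leaves /ʎ, ɣ, ʁ, ɟ/.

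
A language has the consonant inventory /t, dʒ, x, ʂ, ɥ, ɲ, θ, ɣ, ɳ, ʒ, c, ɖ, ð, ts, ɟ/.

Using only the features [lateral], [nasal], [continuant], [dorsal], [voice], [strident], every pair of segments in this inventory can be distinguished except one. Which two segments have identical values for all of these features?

On the given features, /ɥ/ and /ɣ/ have an identical profile: [−lateral], [−nasal], [+continuant], [+dorsal], [+voice], [−strident]. No other two segments in the inventory coincide on all 6 features. (They do differ in [sonorant], [labial], [round] and [back], which are not among the given features.)

ɥ, ɣ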